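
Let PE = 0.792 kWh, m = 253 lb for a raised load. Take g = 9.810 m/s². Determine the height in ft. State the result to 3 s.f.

Rearranging PE = m·g·h for h: h = PE/(m·g).
PE = 0.792 kWh = 2.851×10^6 J; m = 253 lb = 114.8 kg; g = 9.810 m/s².
h = 2533 m
2533 m × (1 ft / 0.3048 m) = 8309 ft

8310 ft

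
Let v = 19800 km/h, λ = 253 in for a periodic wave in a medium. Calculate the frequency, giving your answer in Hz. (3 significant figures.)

Solving v = f·λ for f: f = v/λ.
v = 19800 km/h = 5500 m/s; λ = 253 in = 6.426 m.
f = 855.9 Hz

856 Hz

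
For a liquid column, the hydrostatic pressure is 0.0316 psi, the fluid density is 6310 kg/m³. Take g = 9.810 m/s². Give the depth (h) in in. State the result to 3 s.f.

Rearranging: h = P/(ρ·g).
P = 0.0316 psi = 217.9 Pa; ρ = 6310 kg/m³; g = 9.810 m/s².
h = 0.003520 m
0.003520 m × (1 in / 0.02540 m) = 0.1386 in

0.139 in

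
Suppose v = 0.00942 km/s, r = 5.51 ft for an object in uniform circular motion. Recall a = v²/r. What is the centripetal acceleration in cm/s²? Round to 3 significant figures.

5280 cm/s²

a is given directly by: a = v²/r.
v = 0.00942 km/s = 9.420 m/s; r = 5.51 ft = 1.679 m.
a = 52.84 m/s²
52.84 m/s² × (1 cm/s² / 0.01000 m/s²) = 5284 cm/s²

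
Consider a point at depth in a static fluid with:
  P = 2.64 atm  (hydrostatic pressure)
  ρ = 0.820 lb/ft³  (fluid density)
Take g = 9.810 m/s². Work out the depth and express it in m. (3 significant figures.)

Solving P = ρ·g·h for h: h = P/(ρ·g).
P = 2.64 atm = 2.675×10^5 Pa; ρ = 0.820 lb/ft³ = 13.14 kg/m³; g = 9.810 m/s².
h = 2076 m

2080 m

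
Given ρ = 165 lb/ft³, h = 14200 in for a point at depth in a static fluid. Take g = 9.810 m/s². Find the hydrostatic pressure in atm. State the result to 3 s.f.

92.3 atm

Directly: P = ρgh.
ρ = 165 lb/ft³ = 2643 kg/m³; h = 14200 in = 360.7 m; g = 9.810 m/s².
P = 9.352×10^6 Pa
9.352×10^6 Pa × (1 atm / 1.013×10^5 Pa) = 92.30 atm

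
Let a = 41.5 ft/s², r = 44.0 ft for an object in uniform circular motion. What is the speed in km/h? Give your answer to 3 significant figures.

Rearranging a = v²/r for v: v = √(a·r).
a = 41.5 ft/s² = 12.65 m/s²; r = 44.0 ft = 13.41 m.
v = 13.02 m/s
13.02 m/s × (1 km/h / 0.2778 m/s) = 46.89 km/h

46.9 km/h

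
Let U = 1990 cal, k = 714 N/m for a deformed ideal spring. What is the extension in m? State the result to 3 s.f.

Rearranging: x = √(2U/k).
U = 1990 cal = 8326 J; k = 714 N/m.
x = 4.829 m

4.83 m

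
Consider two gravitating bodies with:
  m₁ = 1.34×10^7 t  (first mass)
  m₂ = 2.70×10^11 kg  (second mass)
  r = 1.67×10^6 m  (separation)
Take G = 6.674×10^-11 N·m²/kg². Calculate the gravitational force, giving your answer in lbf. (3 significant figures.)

From Newton's law of gravitation: F = Gm₁m₂/r².
m₁ = 1.34×10^7 t = 1.340×10^10 kg; m₂ = 2.70×10^11 kg; r = 1.67×10^6 m; G = 6.674×10^-11 N·m²/kg².
F = 0.08658 N
0.08658 N × (1 lbf / 4.448 N) = 0.01946 lbf

0.0195 lbf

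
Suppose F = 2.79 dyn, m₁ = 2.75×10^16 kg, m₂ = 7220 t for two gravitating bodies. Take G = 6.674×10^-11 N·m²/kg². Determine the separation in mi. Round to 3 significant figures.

Solving F = G·m₁·m₂/r² for r: r = √(G·m₁m₂/F).
F = 2.79 dyn = 2.790×10^-5 N; m₁ = 2.75×10^16 kg; m₂ = 7220 t = 7.220×10^6 kg; G = 6.674×10^-11 N·m²/kg².
r = 6.892×10^8 m
6.892×10^8 m × (1 mi / 1609 m) = 4.282×10^5 mi

4.28×10^5 mi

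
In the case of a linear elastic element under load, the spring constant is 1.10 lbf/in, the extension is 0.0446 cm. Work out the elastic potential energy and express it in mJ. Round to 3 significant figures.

Directly: U = ½kx².
k = 1.10 lbf/in = 192.6 N/m; x = 0.0446 cm = 4.460×10^-4 m.
U = 1.916×10^-5 J
1.916×10^-5 J × (1 mJ / 0.001000 J) = 0.01916 mJ

0.0192 mJ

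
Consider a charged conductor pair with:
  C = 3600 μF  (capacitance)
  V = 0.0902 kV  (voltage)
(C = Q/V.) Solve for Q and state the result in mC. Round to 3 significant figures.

325 mC

Rearranging: Q = CV.
C = 3600 μF = 0.003600 F; V = 0.0902 kV = 90.20 V.
Q = 0.3247 C
0.3247 C × (1 mC / 0.001000 C) = 324.7 mC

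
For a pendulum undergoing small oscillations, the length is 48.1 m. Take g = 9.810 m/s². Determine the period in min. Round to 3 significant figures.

0.232 min

T is given directly by: T = 2π√(L/g).
L = 48.1 m; g = 9.810 m/s².
T = 13.91 s
13.91 s × (1 min / 60.00 s) = 0.2319 min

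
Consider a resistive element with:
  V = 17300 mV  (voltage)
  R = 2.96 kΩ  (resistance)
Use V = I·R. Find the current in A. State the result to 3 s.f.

0.00584 A

From Ohm's law: I = V/R.
V = 17300 mV = 17.30 V; R = 2.96 kΩ = 2960 Ω.
I = 0.005845 A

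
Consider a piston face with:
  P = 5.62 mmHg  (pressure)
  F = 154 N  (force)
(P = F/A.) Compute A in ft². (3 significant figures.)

Solving P = F/A for A: A = F/P.
P = 5.62 mmHg = 749.3 Pa; F = 154 N.
A = 0.2055 m²
0.2055 m² × (1 ft² / 0.09290 m²) = 2.212 ft²

2.21 ft²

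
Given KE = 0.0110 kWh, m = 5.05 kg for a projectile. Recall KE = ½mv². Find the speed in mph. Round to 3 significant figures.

280 mph

Rearranging KE = ½mv² for v: v = √(2·KE/m).
KE = 0.0110 kWh = 39600 J; m = 5.05 kg.
v = 125.2 m/s
125.2 m/s × (1 mph / 0.4470 m/s) = 280.1 mph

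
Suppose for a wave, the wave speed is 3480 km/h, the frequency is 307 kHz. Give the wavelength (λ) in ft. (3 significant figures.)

0.0103 ft

Rearranging v = f·λ for λ: λ = v/f.
v = 3480 km/h = 966.7 m/s; f = 307 kHz = 3.070×10^5 Hz.
λ = 0.003149 m
0.003149 m × (1 ft / 0.3048 m) = 0.01033 ft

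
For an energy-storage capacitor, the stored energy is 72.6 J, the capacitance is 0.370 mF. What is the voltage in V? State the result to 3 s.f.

626 V

Solving E = ½C·V² for V: V = √(2E/C).
E = 72.6 J; C = 0.370 mF = 3.700×10^-4 F.
V = 626.4 V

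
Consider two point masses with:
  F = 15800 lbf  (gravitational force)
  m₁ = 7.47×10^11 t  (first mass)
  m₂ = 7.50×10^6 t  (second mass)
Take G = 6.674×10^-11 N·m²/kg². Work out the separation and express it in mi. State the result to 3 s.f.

45.3 mi

Rearranging: r = √(G·m₁m₂/F).
F = 15800 lbf = 70282 N; m₁ = 7.47×10^11 t = 7.470×10^14 kg; m₂ = 7.50×10^6 t = 7.500×10^9 kg; G = 6.674×10^-11 N·m²/kg².
r = 72939 m
72939 m × (1 mi / 1609 m) = 45.32 mi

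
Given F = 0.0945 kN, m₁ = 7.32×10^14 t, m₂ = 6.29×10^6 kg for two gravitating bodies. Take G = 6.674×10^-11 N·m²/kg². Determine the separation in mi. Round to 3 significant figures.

From Newton's law of gravitation: r = √(G·m₁m₂/F).
F = 0.0945 kN = 94.50 N; m₁ = 7.32×10^14 t = 7.320×10^17 kg; m₂ = 6.29×10^6 kg; G = 6.674×10^-11 N·m²/kg².
r = 1.803×10^6 m
1.803×10^6 m × (1 mi / 1609 m) = 1120 mi

1120 mi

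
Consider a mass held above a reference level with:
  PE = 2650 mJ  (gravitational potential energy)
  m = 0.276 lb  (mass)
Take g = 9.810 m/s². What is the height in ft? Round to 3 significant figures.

Solving PE = m·g·h for h: h = PE/(m·g).
PE = 2650 mJ = 2.650 J; m = 0.276 lb = 0.1252 kg; g = 9.810 m/s².
h = 2.158 m
2.158 m × (1 ft / 0.3048 m) = 7.079 ft

7.08 ft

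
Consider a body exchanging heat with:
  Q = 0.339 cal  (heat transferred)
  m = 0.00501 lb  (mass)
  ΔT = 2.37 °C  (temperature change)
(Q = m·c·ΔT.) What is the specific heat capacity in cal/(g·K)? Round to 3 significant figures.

Solving Q = m·c·ΔT for c: c = Q/(m·ΔT).
Q = 0.339 cal = 1.418 J; m = 0.00501 lb = 0.002272 kg; ΔT = 2.37 °C = 2.370 K.
c = 263.4 J/(kg·K)
263.4 J/(kg·K) × (1 cal/(g·K) / 4184 J/(kg·K)) = 0.06294 cal/(g·K)

0.0629 cal/(g·K)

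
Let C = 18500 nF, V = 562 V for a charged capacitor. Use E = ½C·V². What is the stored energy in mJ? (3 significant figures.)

2920 mJ

Directly: E = ½CV².
C = 18500 nF = 1.850×10^-5 F; V = 562 V.
E = 2.922 J  (the unit combination reduces to kg·m²/s² = J)
2.922 J × (1 mJ / 0.001000 J) = 2922 mJ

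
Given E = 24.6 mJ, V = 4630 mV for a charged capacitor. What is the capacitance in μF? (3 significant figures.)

2300 μF

Solving E = ½C·V² for C: C = 2E/V².
E = 24.6 mJ = 0.02460 J; V = 4630 mV = 4.630 V.
C = 0.002295 F
0.002295 F × (1 μF / 1.000×10^-6 F) = 2295 μF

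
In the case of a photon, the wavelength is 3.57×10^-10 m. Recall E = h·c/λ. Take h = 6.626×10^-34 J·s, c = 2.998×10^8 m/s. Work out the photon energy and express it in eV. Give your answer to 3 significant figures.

E is given directly by: E = hc/λ.
λ = 3.57×10^-10 m; h = 6.626×10^-34 J·s; c = 2.998×10^8 m/s.
E = 5.564×10^-16 J
5.564×10^-16 J × (1 eV / 1.602×10^-19 J) = 3473 eV

3470 eV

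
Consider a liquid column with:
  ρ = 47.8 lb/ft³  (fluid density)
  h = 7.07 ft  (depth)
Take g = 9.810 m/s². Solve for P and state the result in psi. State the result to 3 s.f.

2.35 psi

P is given directly by: P = ρgh.
ρ = 47.8 lb/ft³ = 765.7 kg/m³; h = 7.07 ft = 2.155 m; g = 9.810 m/s².
P = 16186 Pa
16186 Pa × (1 psi / 6895 Pa) = 2.348 psi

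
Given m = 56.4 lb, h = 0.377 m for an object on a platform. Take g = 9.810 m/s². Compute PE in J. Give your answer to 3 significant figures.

Directly: PE = mgh.
m = 56.4 lb = 25.58 kg; h = 0.377 m; g = 9.810 m/s².
PE = 94.61 J

94.6 J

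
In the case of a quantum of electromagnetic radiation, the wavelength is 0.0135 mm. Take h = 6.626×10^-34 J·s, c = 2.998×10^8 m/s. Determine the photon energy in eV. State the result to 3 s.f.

0.0918 eV

E is given directly by: E = hc/λ.
λ = 0.0135 mm = 1.350×10^-5 m; h = 6.626×10^-34 J·s; c = 2.998×10^8 m/s.
E = 1.471×10^-20 J  (the unit combination reduces to kg·m²/s² = J)
1.471×10^-20 J × (1 eV / 1.602×10^-19 J) = 0.09184 eV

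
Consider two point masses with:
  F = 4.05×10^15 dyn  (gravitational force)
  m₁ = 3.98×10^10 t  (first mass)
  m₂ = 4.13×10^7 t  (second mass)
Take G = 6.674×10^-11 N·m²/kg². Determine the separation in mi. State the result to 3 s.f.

0.0323 mi

From Newton's law of gravitation: r = √(G·m₁m₂/F).
F = 4.05×10^15 dyn = 4.050×10^10 N; m₁ = 3.98×10^10 t = 3.980×10^13 kg; m₂ = 4.13×10^7 t = 4.130×10^10 kg; G = 6.674×10^-11 N·m²/kg².
r = 52.05 m
52.05 m × (1 mi / 1609 m) = 0.03234 mi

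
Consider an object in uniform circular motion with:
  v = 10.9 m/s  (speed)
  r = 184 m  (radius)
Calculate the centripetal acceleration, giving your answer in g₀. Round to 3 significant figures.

0.0658 g₀

Directly: a = v²/r.
v = 10.9 m/s; r = 184 m.
a = 0.6457 m/s²
0.6457 m/s² × (1 g₀ / 9.807 m/s²) = 0.06584 g₀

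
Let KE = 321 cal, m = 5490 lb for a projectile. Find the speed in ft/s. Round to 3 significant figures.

Rearranging KE = ½mv² for v: v = √(2·KE/m).
KE = 321 cal = 1343 J; m = 5490 lb = 2490 kg.
v = 1.039 m/s
1.039 m/s × (1 ft/s / 0.3048 m/s) = 3.407 ft/s

3.41 ft/s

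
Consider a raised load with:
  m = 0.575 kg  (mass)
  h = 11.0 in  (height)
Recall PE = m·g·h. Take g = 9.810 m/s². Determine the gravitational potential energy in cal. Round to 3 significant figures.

PE is given directly by: PE = mgh.
m = 0.575 kg; h = 11.0 in = 0.2794 m; g = 9.810 m/s².
PE = 1.576 J  (the unit combination reduces to kg·m²/s² = J)
1.576 J × (1 cal / 4.184 J) = 0.3767 cal

0.377 cal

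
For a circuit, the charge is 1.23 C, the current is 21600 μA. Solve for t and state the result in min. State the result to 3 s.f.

0.949 min

Rearranging: t = q/I.
q = 1.23 C; I = 21600 μA = 0.02160 A.
t = 56.94 s
56.94 s × (1 min / 60.00 s) = 0.9491 min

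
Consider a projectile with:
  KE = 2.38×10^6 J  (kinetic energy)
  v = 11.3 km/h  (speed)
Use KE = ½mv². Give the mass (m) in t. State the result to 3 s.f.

483 t

Solving KE = ½mv² for m: m = 2·KE/v².
KE = 2.38×10^6 J; v = 11.3 km/h = 3.139 m/s.
m = 4.831×10^5 kg
4.831×10^5 kg × (1 t / 1000 kg) = 483.1 t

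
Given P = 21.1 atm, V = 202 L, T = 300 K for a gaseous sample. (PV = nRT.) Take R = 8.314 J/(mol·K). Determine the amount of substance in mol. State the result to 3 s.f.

From the ideal-gas law: n = PV/(RT).
P = 21.1 atm = 2.138×10^6 Pa; V = 202 L = 0.2020 m³; T = 300 K; R = 8.314 J/(mol·K).
n = 173.1 mol

173 mol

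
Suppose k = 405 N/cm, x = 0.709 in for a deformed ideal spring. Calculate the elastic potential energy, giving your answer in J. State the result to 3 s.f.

U is given directly by: U = ½kx².
k = 405 N/cm = 40500 N/m; x = 0.709 in = 0.01801 m.
U = 6.567 J

6.57 J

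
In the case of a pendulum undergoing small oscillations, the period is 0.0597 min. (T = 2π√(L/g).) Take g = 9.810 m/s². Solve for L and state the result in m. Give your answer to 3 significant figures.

3.19 m

Solving T = 2π√(L/g) for L: L = g·(T/2π)².
T = 0.0597 min = 3.582 s; g = 9.810 m/s².
L = 3.188 m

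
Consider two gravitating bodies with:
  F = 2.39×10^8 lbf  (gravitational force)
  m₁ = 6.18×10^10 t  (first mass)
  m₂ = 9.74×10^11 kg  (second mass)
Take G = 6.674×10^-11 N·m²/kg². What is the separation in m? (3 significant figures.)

From Newton's law of gravitation: r = √(G·m₁m₂/F).
F = 2.39×10^8 lbf = 1.063×10^9 N; m₁ = 6.18×10^10 t = 6.180×10^13 kg; m₂ = 9.74×10^11 kg; G = 6.674×10^-11 N·m²/kg².
r = 1944 m

1940 m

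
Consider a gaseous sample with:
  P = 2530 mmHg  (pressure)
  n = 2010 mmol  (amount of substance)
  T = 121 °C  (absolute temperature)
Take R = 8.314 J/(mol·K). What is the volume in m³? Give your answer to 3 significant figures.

From the ideal-gas law: V = nRT/P.
P = 2530 mmHg = 3.373×10^5 Pa; n = 2010 mmol = 2.010 mol; T = 121 °C = 394.1 K; R = 8.314 J/(mol·K).
V = 0.01953 m³

0.0195 m³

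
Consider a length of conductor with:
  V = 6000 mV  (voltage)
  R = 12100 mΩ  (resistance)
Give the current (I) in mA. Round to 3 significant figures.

496 mA

Rearranging V = I·R for I: I = V/R.
V = 6000 mV = 6.000 V; R = 12100 mΩ = 12.10 Ω.
I = 0.4959 A
0.4959 A × (1 mA / 0.001000 A) = 495.9 mA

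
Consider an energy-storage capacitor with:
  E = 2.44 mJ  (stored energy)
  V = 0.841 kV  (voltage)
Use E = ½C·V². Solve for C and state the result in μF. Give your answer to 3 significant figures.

0.00690 μF

Rearranging: C = 2E/V².
E = 2.44 mJ = 0.002440 J; V = 0.841 kV = 841.0 V.
C = 6.900×10^-9 F
6.900×10^-9 F × (1 μF / 1.000×10^-6 F) = 0.006900 μF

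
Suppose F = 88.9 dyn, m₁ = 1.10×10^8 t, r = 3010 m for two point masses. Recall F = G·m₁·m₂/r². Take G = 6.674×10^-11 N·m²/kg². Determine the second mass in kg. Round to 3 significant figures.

From Newton's law of gravitation: m₂ = F·r²/(G·m₁).
F = 88.9 dyn = 8.890×10^-4 N; m₁ = 1.10×10^8 t = 1.100×10^11 kg; r = 3010 m; G = 6.674×10^-11 N·m²/kg².
m₂ = 1097 kg

1100 kg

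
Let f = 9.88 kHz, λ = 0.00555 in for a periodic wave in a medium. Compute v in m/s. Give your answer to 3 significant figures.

1.39 m/s

v is given directly by: v = fλ.
f = 9.88 kHz = 9880 Hz; λ = 0.00555 in = 1.410×10^-4 m.
v = 1.393 m/s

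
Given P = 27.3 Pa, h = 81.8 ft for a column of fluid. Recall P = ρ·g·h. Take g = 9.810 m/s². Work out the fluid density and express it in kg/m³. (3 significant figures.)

0.112 kg/m³

Rearranging: ρ = P/(g·h).
P = 27.3 Pa; h = 81.8 ft = 24.93 m; g = 9.810 m/s².
ρ = 0.1116 kg/m³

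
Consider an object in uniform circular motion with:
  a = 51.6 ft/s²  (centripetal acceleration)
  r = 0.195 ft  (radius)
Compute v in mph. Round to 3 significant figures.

Rearranging: v = √(a·r).
a = 51.6 ft/s² = 15.73 m/s²; r = 0.195 ft = 0.05944 m.
v = 0.9668 m/s
0.9668 m/s × (1 mph / 0.4470 m/s) = 2.163 mph

2.16 mph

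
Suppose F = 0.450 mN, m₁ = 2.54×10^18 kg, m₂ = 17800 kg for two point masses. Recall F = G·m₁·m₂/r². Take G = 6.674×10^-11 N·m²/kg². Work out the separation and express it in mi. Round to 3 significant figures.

From Newton's law of gravitation: r = √(G·m₁m₂/F).
F = 0.450 mN = 4.500×10^-4 N; m₁ = 2.54×10^18 kg; m₂ = 17800 kg; G = 6.674×10^-11 N·m²/kg².
r = 8.189×10^7 m
8.189×10^7 m × (1 mi / 1609 m) = 50882 mi

50900 mi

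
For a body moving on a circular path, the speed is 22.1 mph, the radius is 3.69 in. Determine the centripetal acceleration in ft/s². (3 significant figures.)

3420 ft/s²

a is given directly by: a = v²/r.
v = 22.1 mph = 9.880 m/s; r = 3.69 in = 0.09373 m.
a = 1041 m/s²
1041 m/s² × (1 ft/s² / 0.3048 m/s²) = 3417 ft/s²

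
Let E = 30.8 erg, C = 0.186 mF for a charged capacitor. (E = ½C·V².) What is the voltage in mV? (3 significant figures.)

Rearranging E = ½C·V² for V: V = √(2E/C).
E = 30.8 erg = 3.080×10^-6 J; C = 0.186 mF = 1.860×10^-4 F.
V = 0.1820 V
0.1820 V × (1 mV / 0.001000 V) = 182.0 mV

182 mV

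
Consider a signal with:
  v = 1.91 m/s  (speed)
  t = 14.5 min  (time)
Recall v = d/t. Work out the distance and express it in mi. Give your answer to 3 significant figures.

Rearranging: d = v·t.
v = 1.91 m/s; t = 14.5 min = 870.0 s.
d = 1662 m
1662 m × (1 mi / 1609 m) = 1.033 mi

1.03 mi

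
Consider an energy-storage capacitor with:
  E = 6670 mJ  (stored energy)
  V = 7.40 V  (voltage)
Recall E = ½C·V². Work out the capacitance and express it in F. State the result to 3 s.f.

Rearranging: C = 2E/V².
E = 6670 mJ = 6.670 J; V = 7.40 V.
C = 0.2436 F

0.244 F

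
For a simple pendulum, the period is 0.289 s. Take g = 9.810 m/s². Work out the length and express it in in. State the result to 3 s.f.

Rearranging T = 2π√(L/g) for L: L = g·(T/2π)².
T = 0.289 s; g = 9.810 m/s².
L = 0.02075 m
0.02075 m × (1 in / 0.02540 m) = 0.8171 in

0.817 in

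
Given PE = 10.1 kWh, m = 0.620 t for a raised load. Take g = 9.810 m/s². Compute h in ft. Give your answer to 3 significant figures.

Rearranging PE = m·g·h for h: h = PE/(m·g).
PE = 10.1 kWh = 3.636×10^7 J; m = 0.620 t = 620.0 kg; g = 9.810 m/s².
h = 5978 m
5978 m × (1 ft / 0.3048 m) = 19613 ft

19600 ft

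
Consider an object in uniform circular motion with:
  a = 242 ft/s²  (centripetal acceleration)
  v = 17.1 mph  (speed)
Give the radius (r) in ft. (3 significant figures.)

Rearranging: r = v²/a.
a = 242 ft/s² = 73.76 m/s²; v = 17.1 mph = 7.644 m/s.
r = 0.7922 m
0.7922 m × (1 ft / 0.3048 m) = 2.599 ft

2.60 ft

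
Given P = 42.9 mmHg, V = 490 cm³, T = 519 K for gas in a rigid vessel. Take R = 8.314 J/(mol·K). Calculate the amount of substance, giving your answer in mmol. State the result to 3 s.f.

0.649 mmol

From the ideal-gas law: n = PV/(RT).
P = 42.9 mmHg = 5720 Pa; V = 490 cm³ = 4.900×10^-4 m³; T = 519 K; R = 8.314 J/(mol·K).
n = 6.495×10^-4 mol
6.495×10^-4 mol × (1 mmol / 0.001000 mol) = 0.6495 mmol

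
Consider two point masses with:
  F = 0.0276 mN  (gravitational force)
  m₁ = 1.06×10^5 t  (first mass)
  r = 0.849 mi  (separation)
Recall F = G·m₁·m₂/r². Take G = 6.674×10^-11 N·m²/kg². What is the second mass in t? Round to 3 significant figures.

7.28 t

Solving F = G·m₁·m₂/r² for m₂: m₂ = F·r²/(G·m₁).
F = 0.0276 mN = 2.760×10^-5 N; m₁ = 1.06×10^5 t = 1.060×10^8 kg; r = 0.849 mi = 1366 m; G = 6.674×10^-11 N·m²/kg².
m₂ = 7283 kg
7283 kg × (1 t / 1000 kg) = 7.283 t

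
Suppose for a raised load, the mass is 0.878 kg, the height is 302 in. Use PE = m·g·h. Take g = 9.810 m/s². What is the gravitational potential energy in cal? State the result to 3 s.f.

PE is given directly by: PE = mgh.
m = 0.878 kg; h = 302 in = 7.671 m; g = 9.810 m/s².
PE = 66.07 J  (the unit combination reduces to kg·m²/s² = J)
66.07 J × (1 cal / 4.184 J) = 15.79 cal

15.8 cal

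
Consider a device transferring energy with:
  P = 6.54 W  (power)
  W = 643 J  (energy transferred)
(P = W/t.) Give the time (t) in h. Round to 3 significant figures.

0.0273 h

Rearranging: t = W/P.
P = 6.54 W; W = 643 J.
t = 98.32 s
98.32 s × (1 h / 3600 s) = 0.02731 h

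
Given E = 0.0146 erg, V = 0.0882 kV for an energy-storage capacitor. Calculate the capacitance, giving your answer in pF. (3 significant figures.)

Rearranging: C = 2E/V².
E = 0.0146 erg = 1.460×10^-9 J; V = 0.0882 kV = 88.20 V.
C = 3.754×10^-13 F
3.754×10^-13 F × (1 pF / 1.000×10^-12 F) = 0.3754 pF

0.375 pF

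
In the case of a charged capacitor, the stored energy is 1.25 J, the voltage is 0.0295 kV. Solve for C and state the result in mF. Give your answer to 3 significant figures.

2.87 mF

Rearranging: C = 2E/V².
E = 1.25 J; V = 0.0295 kV = 29.50 V.
C = 0.002873 F
0.002873 F × (1 mF / 0.001000 F) = 2.873 mF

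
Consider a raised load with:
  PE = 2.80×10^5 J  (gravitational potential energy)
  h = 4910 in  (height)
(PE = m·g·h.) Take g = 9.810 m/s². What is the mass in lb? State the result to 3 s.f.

Solving PE = m·g·h for m: m = PE/(g·h).
PE = 2.80×10^5 J; h = 4910 in = 124.7 m; g = 9.810 m/s².
m = 228.9 kg
228.9 kg × (1 lb / 0.4536 kg) = 504.6 lb

505 lb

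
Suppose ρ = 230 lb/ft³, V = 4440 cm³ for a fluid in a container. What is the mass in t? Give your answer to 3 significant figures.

0.0164 t

Rearranging ρ = m/V for m: m = ρV.
ρ = 230 lb/ft³ = 3684 kg/m³; V = 4440 cm³ = 0.004440 m³.
m = 16.36 kg
16.36 kg × (1 t / 1000 kg) = 0.01636 t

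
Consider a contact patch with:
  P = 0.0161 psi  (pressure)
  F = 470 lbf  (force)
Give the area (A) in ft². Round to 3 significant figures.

Rearranging P = F/A for A: A = F/P.
P = 0.0161 psi = 111.0 Pa; F = 470 lbf = 2091 N.
A = 18.83 m²
18.83 m² × (1 ft² / 0.09290 m²) = 202.7 ft²

203 ft²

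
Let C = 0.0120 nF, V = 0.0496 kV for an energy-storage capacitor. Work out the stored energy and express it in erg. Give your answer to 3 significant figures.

0.148 erg

E is given directly by: E = ½CV².
C = 0.0120 nF = 1.200×10^-11 F; V = 0.0496 kV = 49.60 V.
E = 1.476×10^-8 J  (the unit combination reduces to kg·m²/s² = J)
1.476×10^-8 J × (1 erg / 1.000×10^-7 J) = 0.1476 erg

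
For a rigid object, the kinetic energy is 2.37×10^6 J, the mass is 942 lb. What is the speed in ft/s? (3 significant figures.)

Rearranging: v = √(2·KE/m).
KE = 2.37×10^6 J; m = 942 lb = 427.3 kg.
v = 105.3 m/s
105.3 m/s × (1 ft/s / 0.3048 m/s) = 345.6 ft/s

346 ft/s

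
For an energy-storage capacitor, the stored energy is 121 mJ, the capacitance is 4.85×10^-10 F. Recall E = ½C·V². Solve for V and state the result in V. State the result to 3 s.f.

22300 V

Rearranging E = ½C·V² for V: V = √(2E/C).
E = 121 mJ = 0.1210 J; C = 4.85×10^-10 F.
V = 22338 V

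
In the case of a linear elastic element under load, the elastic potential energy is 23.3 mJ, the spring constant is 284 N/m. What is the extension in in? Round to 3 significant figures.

0.504 in

Rearranging U = ½k·x² for x: x = √(2U/k).
U = 23.3 mJ = 0.02330 J; k = 284 N/m.
x = 0.01281 m
0.01281 m × (1 in / 0.02540 m) = 0.5043 in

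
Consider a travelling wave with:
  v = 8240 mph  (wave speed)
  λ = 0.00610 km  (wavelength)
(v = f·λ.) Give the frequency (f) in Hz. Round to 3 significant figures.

604 Hz

Rearranging v = f·λ for f: f = v/λ.
v = 8240 mph = 3684 m/s; λ = 0.00610 km = 6.100 m.
f = 603.9 Hz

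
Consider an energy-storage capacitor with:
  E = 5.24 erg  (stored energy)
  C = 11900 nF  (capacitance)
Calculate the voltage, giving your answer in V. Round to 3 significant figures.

0.297 V

Rearranging: V = √(2E/C).
E = 5.24 erg = 5.240×10^-7 J; C = 11900 nF = 1.190×10^-5 F.
V = 0.2968 V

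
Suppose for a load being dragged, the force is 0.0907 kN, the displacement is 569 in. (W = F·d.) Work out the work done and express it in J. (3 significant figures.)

Directly: W = F·d.
F = 0.0907 kN = 90.70 N; d = 569 in = 14.45 m.
W = 1311 J  (the unit combination reduces to kg·m²/s² = J)

1310 J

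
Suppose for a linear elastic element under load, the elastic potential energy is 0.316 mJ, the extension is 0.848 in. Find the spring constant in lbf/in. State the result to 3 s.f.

0.00778 lbf/in

Rearranging: k = 2U/x².
U = 0.316 mJ = 3.160×10^-4 J; x = 0.848 in = 0.02154 m.
k = 1.362 N/m
1.362 N/m × (1 lbf/in / 175.1 N/m) = 0.007779 lbf/in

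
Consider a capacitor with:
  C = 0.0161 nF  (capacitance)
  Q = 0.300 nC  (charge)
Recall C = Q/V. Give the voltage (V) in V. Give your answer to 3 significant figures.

Rearranging C = Q/V for V: V = Q/C.
C = 0.0161 nF = 1.610×10^-11 F; Q = 0.300 nC = 3.000×10^-10 C.
V = 18.63 V

18.6 V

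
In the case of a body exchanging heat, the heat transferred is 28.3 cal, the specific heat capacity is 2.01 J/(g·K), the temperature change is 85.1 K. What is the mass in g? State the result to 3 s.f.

0.692 g

Solving Q = m·c·ΔT for m: m = Q/(c·ΔT).
Q = 28.3 cal = 118.4 J; c = 2.01 J/(g·K) = 2010 J/(kg·K); ΔT = 85.1 K.
m = 6.922×10^-4 kg
6.922×10^-4 kg × (1 g / 0.001000 kg) = 0.6922 g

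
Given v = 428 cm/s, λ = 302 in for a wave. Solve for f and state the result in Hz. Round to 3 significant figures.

0.558 Hz

Solving v = f·λ for f: f = v/λ.
v = 428 cm/s = 4.280 m/s; λ = 302 in = 7.671 m.
f = 0.5580 Hz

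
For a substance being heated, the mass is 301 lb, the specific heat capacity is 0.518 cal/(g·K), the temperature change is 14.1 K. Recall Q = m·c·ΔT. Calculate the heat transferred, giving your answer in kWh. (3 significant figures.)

Directly: Q = mcΔT.
m = 301 lb = 136.5 kg; c = 0.518 cal/(g·K) = 2167 J/(kg·K); ΔT = 14.1 K.
Q = 4.172×10^6 J
4.172×10^6 J × (1 kWh / 3.600×10^6 J) = 1.159 kWh

1.16 kWh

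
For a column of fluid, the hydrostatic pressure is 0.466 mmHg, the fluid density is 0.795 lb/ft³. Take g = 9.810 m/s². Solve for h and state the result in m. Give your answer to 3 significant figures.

0.497 m

Solving P = ρ·g·h for h: h = P/(ρ·g).
P = 0.466 mmHg = 62.13 Pa; ρ = 0.795 lb/ft³ = 12.73 kg/m³; g = 9.810 m/s².
h = 0.4973 m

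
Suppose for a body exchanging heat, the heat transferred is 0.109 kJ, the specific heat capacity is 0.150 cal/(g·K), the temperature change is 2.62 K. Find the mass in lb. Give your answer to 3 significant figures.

0.146 lb

Rearranging: m = Q/(c·ΔT).
Q = 0.109 kJ = 109.0 J; c = 0.150 cal/(g·K) = 627.6 J/(kg·K); ΔT = 2.62 K.
m = 0.06629 kg
0.06629 kg × (1 lb / 0.4536 kg) = 0.1461 lb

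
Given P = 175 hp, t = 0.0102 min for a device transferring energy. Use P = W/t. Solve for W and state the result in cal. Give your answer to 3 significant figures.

19100 cal

Rearranging: W = P·t.
P = 175 hp = 1.305×10^5 W; t = 0.0102 min = 0.6120 s.
W = 79864 J
79864 J × (1 cal / 4.184 J) = 19088 cal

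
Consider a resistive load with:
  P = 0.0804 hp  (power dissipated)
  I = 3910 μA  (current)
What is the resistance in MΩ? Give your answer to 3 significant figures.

Solving P = I²R for R: R = P/I².
P = 0.0804 hp = 59.95 W; I = 3910 μA = 0.003910 A.
R = 3.922×10^6 Ω
3.922×10^6 Ω × (1 MΩ / 1.000×10^6 Ω) = 3.922 MΩ

3.92 MΩ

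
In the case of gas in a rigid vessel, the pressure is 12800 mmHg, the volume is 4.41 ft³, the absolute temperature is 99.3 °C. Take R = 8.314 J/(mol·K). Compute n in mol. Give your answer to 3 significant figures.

68.8 mol

Solving PV = nRT for n: n = PV/(RT).
P = 12800 mmHg = 1.707×10^6 Pa; V = 4.41 ft³ = 0.1249 m³; T = 99.3 °C = 372.4 K; R = 8.314 J/(mol·K).
n = 68.82 mol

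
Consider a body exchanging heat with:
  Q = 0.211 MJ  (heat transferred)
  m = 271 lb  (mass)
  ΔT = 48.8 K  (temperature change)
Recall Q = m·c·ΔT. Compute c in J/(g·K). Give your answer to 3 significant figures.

Rearranging Q = m·c·ΔT for c: c = Q/(m·ΔT).
Q = 0.211 MJ = 2.110×10^5 J; m = 271 lb = 122.9 kg; ΔT = 48.8 K.
c = 35.17 J/(kg·K)
35.17 J/(kg·K) × (1 J/(g·K) / 1000 J/(kg·K)) = 0.03517 J/(g·K)

0.0352 J/(g·K)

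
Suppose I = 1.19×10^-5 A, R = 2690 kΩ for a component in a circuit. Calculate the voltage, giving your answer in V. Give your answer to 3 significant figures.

32.0 V

From Ohm's law: V = IR.
I = 1.19×10^-5 A; R = 2690 kΩ = 2.690×10^6 Ω.
V = 32.01 V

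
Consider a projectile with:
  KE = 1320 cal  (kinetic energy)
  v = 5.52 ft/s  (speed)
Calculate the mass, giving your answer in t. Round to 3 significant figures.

Rearranging: m = 2·KE/v².
KE = 1320 cal = 5523 J; v = 5.52 ft/s = 1.682 m/s.
m = 3902 kg
3902 kg × (1 t / 1000 kg) = 3.902 t

3.90 t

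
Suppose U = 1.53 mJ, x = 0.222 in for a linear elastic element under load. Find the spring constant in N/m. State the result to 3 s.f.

Solving U = ½k·x² for k: k = 2U/x².
U = 1.53 mJ = 0.001530 J; x = 0.222 in = 0.005639 m.
k = 96.24 N/m

96.2 N/m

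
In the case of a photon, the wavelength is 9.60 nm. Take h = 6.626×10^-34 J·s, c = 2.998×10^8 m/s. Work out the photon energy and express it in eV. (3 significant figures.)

129 eV

E is given directly by: E = hc/λ.
λ = 9.60 nm = 9.600×10^-9 m; h = 6.626×10^-34 J·s; c = 2.998×10^8 m/s.
E = 2.069×10^-17 J
2.069×10^-17 J × (1 eV / 1.602×10^-19 J) = 129.2 eV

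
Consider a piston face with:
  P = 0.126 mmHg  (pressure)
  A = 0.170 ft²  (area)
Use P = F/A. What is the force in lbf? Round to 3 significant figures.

0.0596 lbf

Rearranging P = F/A for F: F = P·A.
P = 0.126 mmHg = 16.80 Pa; A = 0.170 ft² = 0.01579 m².
F = 0.2653 N  (the unit combination reduces to kg·m/s² = N)
0.2653 N × (1 lbf / 4.448 N) = 0.05964 lbf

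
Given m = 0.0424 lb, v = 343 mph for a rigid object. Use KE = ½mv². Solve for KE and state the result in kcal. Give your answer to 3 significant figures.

KE is given directly by: KE = ½mv².
m = 0.0424 lb = 0.01923 kg; v = 343 mph = 153.3 m/s.
KE = 226.1 J
226.1 J × (1 kcal / 4184 J) = 0.05404 kcal

0.0540 kcal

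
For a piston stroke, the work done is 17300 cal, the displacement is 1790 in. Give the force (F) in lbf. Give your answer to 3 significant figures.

358 lbf

Rearranging W = F·d for F: F = W/d.
W = 17300 cal = 72383 J; d = 1790 in = 45.47 m.
F = 1592 N
1592 N × (1 lbf / 4.448 N) = 357.9 lbf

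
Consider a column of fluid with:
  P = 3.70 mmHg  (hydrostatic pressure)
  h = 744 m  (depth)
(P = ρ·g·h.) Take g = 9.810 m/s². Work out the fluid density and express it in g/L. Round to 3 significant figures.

Rearranging P = ρ·g·h for ρ: ρ = P/(g·h).
P = 3.70 mmHg = 493.3 Pa; h = 744 m; g = 9.810 m/s².
ρ = 0.06759 kg/m³
Since 1 g/L = 1 kg/m³, 0.06759 g/L.

0.0676 g/L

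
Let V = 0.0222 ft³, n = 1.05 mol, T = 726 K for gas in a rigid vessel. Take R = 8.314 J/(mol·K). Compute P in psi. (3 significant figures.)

1460 psi

From the ideal-gas law: P = nRT/V.
V = 0.0222 ft³ = 6.286×10^-4 m³; n = 1.05 mol; T = 726 K; R = 8.314 J/(mol·K).
P = 1.008×10^7 Pa
1.008×10^7 Pa × (1 psi / 6895 Pa) = 1462 psi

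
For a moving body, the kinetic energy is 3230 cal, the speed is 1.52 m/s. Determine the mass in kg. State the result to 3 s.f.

Rearranging: m = 2·KE/v².
KE = 3230 cal = 13514 J; v = 1.52 m/s.
m = 11699 kg

11700 kg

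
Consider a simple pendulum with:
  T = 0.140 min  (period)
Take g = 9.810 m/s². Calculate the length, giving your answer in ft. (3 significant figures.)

Rearranging: L = g·(T/2π)².
T = 0.140 min = 8.400 s; g = 9.810 m/s².
L = 17.53 m
17.53 m × (1 ft / 0.3048 m) = 57.52 ft

57.5 ft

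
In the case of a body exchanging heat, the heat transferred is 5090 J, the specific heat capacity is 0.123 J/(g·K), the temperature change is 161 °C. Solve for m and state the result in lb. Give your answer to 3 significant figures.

0.567 lb

Rearranging: m = Q/(c·ΔT).
Q = 5090 J; c = 0.123 J/(g·K) = 123.0 J/(kg·K); ΔT = 161 °C = 161.0 K.
m = 0.2570 kg
0.2570 kg × (1 lb / 0.4536 kg) = 0.5667 lb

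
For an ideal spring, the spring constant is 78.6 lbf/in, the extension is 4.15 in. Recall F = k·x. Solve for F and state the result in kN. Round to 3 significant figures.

1.45 kN

From Hooke's law: F = kx.
k = 78.6 lbf/in = 13765 N/m; x = 4.15 in = 0.1054 m.
F = 1451 N
1451 N × (1 kN / 1000 N) = 1.451 kN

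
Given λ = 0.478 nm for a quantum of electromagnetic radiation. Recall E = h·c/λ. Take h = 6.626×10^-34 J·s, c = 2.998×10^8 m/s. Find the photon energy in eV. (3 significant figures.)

2590 eV

Directly: E = hc/λ.
λ = 0.478 nm = 4.780×10^-10 m; h = 6.626×10^-34 J·s; c = 2.998×10^8 m/s.
E = 4.156×10^-16 J  (the unit combination reduces to kg·m²/s² = J)
4.156×10^-16 J × (1 eV / 1.602×10^-19 J) = 2594 eV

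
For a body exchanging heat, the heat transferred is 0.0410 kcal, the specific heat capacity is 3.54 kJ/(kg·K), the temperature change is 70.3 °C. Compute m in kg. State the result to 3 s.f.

Rearranging: m = Q/(c·ΔT).
Q = 0.0410 kcal = 171.5 J; c = 3.54 kJ/(kg·K) = 3540 J/(kg·K); ΔT = 70.3 °C = 70.30 K.
m = 6.893×10^-4 kg

6.89×10^-4 kg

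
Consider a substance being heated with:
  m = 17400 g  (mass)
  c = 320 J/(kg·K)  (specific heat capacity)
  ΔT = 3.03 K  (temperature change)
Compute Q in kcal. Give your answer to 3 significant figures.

Q is given directly by: Q = mcΔT.
m = 17400 g = 17.40 kg; c = 320 J/(kg·K); ΔT = 3.03 K.
Q = 16871 J  (the unit combination reduces to kg·m²/s² = J)
16871 J × (1 kcal / 4184 J) = 4.032 kcal

4.03 kcal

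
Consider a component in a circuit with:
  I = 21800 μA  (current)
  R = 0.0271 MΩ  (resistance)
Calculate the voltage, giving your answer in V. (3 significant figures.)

591 V

From Ohm's law: V = IR.
I = 21800 μA = 0.02180 A; R = 0.0271 MΩ = 27100 Ω.
V = 590.8 V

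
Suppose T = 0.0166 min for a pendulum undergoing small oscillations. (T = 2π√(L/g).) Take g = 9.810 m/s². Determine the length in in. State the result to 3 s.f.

9.70 in

Solving T = 2π√(L/g) for L: L = g·(T/2π)².
T = 0.0166 min = 0.9960 s; g = 9.810 m/s².
L = 0.2465 m
0.2465 m × (1 in / 0.02540 m) = 9.705 in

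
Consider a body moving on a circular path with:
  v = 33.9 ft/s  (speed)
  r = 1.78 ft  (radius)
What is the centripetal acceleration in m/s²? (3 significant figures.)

197 m/s²

Directly: a = v²/r.
v = 33.9 ft/s = 10.33 m/s; r = 1.78 ft = 0.5425 m.
a = 196.8 m/s²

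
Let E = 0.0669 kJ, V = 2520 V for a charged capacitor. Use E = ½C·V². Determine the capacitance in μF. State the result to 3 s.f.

Rearranging: C = 2E/V².
E = 0.0669 kJ = 66.90 J; V = 2520 V.
C = 2.107×10^-5 F
2.107×10^-5 F × (1 μF / 1.000×10^-6 F) = 21.07 μF

21.1 μF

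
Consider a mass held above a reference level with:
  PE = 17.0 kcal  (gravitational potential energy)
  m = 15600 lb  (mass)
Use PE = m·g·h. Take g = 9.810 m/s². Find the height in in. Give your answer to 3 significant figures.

40.3 in

Solving PE = m·g·h for h: h = PE/(m·g).
PE = 17.0 kcal = 71128 J; m = 15600 lb = 7076 kg; g = 9.810 m/s².
h = 1.025 m
1.025 m × (1 in / 0.02540 m) = 40.34 in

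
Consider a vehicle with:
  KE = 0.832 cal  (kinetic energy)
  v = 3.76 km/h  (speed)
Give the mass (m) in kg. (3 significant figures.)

Rearranging: m = 2·KE/v².
KE = 0.832 cal = 3.481 J; v = 3.76 km/h = 1.044 m/s.
m = 6.382 kg

6.38 kg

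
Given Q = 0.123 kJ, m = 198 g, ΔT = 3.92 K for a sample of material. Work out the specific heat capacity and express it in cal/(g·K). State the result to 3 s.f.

Rearranging Q = m·c·ΔT for c: c = Q/(m·ΔT).
Q = 0.123 kJ = 123.0 J; m = 198 g = 0.1980 kg; ΔT = 3.92 K.
c = 158.5 J/(kg·K)
158.5 J/(kg·K) × (1 cal/(g·K) / 4184 J/(kg·K)) = 0.03788 cal/(g·K)

0.0379 cal/(g·K)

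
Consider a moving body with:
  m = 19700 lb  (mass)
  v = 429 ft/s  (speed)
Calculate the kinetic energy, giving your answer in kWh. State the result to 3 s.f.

Directly: KE = ½mv².
m = 19700 lb = 8936 kg; v = 429 ft/s = 130.8 m/s.
KE = 7.639×10^7 J  (the unit combination reduces to kg·m²/s² = J)
7.639×10^7 J × (1 kWh / 3.600×10^6 J) = 21.22 kWh

21.2 kWh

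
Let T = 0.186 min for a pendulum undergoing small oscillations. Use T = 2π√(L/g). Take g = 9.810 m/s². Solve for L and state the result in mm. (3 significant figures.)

30900 mm

Solving T = 2π√(L/g) for L: L = g·(T/2π)².
T = 0.186 min = 11.16 s; g = 9.810 m/s².
L = 30.95 m
30.95 m × (1 mm / 0.001000 m) = 30948 mm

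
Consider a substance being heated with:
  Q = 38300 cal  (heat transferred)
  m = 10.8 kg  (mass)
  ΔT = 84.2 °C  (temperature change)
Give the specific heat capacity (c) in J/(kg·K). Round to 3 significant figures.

Rearranging: c = Q/(m·ΔT).
Q = 38300 cal = 1.602×10^5 J; m = 10.8 kg; ΔT = 84.2 °C = 84.20 K.
c = 176.2 J/(kg·K)

176 J/(kg·K)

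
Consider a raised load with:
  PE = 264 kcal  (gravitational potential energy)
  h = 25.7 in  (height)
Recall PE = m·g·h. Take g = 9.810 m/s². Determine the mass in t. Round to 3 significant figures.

Rearranging PE = m·g·h for m: m = PE/(g·h).
PE = 264 kcal = 1.105×10^6 J; h = 25.7 in = 0.6528 m; g = 9.810 m/s².
m = 1.725×10^5 kg
1.725×10^5 kg × (1 t / 1000 kg) = 172.5 t

172 t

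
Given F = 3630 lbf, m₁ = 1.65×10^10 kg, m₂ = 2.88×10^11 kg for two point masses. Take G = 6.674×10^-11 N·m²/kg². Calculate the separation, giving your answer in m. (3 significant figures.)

From Newton's law of gravitation: r = √(G·m₁m₂/F).
F = 3630 lbf = 16147 N; m₁ = 1.65×10^10 kg; m₂ = 2.88×10^11 kg; G = 6.674×10^-11 N·m²/kg².
r = 4432 m

4430 m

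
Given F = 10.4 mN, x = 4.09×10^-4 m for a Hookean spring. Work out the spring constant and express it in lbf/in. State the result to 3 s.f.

From Hooke's law: k = F/x.
F = 10.4 mN = 0.01040 N; x = 4.09×10^-4 m.
k = 25.43 N/m
25.43 N/m × (1 lbf/in / 175.1 N/m) = 0.1452 lbf/in

0.145 lbf/in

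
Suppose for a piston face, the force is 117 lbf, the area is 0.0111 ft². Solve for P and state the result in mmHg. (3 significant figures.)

P is given directly by: P = F/A.
F = 117 lbf = 520.4 N; A = 0.0111 ft² = 0.001031 m².
P = 5.047×10^5 Pa  (the unit combination reduces to kg/(m·s²) = Pa)
5.047×10^5 Pa × (1 mmHg / 133.3 Pa) = 3785 mmHg

3790 mmHg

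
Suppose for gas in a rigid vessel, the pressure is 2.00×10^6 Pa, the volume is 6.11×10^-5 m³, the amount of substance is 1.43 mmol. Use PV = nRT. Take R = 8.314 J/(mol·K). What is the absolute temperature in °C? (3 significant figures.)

10000 °C

Solving PV = nRT for T: T = PV/(nR).
P = 2.00×10^6 Pa; V = 6.11×10^-5 m³; n = 1.43 mmol = 0.001430 mol; R = 8.314 J/(mol·K).
T = 10278 K
10278 K − 273.15 = 10005 °C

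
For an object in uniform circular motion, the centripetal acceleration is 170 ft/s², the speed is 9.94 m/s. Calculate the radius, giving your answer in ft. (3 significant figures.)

Rearranging a = v²/r for r: r = v²/a.
a = 170 ft/s² = 51.82 m/s²; v = 9.94 m/s.
r = 1.907 m
1.907 m × (1 ft / 0.3048 m) = 6.256 ft

6.26 ft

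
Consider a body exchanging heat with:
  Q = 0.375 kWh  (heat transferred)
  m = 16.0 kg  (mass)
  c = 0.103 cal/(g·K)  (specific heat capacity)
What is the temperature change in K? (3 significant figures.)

196 K

Solving Q = m·c·ΔT for ΔT: ΔT = Q/(m·c).
Q = 0.375 kWh = 1.350×10^6 J; m = 16.0 kg; c = 0.103 cal/(g·K) = 431.0 J/(kg·K).
ΔT = 195.8 K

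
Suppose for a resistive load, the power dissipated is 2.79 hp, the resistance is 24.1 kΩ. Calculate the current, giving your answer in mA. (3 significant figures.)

Solving P = I²R for I: I = √(P/R).
P = 2.79 hp = 2081 W; R = 24.1 kΩ = 24100 Ω.
I = 0.2938 A
0.2938 A × (1 mA / 0.001000 A) = 293.8 mA

294 mA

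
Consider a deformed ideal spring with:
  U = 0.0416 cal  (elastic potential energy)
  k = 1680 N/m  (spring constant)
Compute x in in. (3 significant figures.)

0.567 in

Rearranging: x = √(2U/k).
U = 0.0416 cal = 0.1741 J; k = 1680 N/m.
x = 0.01439 m
0.01439 m × (1 in / 0.02540 m) = 0.5667 in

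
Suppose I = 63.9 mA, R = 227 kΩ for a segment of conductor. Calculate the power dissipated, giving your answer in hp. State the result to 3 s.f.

1.24 hp

Directly: P = I²R.
I = 63.9 mA = 0.06390 A; R = 227 kΩ = 2.270×10^5 Ω.
P = 926.9 W
926.9 W × (1 hp / 745.7 W) = 1.243 hp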